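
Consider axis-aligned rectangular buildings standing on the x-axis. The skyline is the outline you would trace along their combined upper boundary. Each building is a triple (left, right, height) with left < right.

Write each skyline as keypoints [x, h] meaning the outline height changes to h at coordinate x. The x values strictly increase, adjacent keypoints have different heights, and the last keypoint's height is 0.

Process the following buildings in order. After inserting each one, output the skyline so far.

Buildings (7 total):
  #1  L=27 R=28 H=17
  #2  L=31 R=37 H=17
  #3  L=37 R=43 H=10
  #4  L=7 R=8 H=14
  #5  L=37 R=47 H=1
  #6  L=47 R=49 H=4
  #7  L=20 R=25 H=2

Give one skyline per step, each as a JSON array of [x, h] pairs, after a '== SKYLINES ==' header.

== SKYLINES ==
[[27,17],[28,0]]
[[27,17],[28,0],[31,17],[37,0]]
[[27,17],[28,0],[31,17],[37,10],[43,0]]
[[7,14],[8,0],[27,17],[28,0],[31,17],[37,10],[43,0]]
[[7,14],[8,0],[27,17],[28,0],[31,17],[37,10],[43,1],[47,0]]
[[7,14],[8,0],[27,17],[28,0],[31,17],[37,10],[43,1],[47,4],[49,0]]
[[7,14],[8,0],[20,2],[25,0],[27,17],[28,0],[31,17],[37,10],[43,1],[47,4],[49,0]]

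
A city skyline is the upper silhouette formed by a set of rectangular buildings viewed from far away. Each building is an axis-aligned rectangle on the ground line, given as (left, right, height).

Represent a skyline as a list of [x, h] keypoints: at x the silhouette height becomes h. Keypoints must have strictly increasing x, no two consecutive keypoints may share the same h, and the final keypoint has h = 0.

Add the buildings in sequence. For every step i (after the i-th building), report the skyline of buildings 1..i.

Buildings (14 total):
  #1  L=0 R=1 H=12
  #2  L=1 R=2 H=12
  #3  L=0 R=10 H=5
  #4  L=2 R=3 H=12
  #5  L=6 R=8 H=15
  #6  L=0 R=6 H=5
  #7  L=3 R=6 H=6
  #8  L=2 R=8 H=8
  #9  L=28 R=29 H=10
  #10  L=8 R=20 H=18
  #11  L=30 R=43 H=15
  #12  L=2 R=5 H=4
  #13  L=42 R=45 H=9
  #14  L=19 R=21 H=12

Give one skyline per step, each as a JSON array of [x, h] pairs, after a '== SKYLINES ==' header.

== SKYLINES ==
[[0,12],[1,0]]
[[0,12],[2,0]]
[[0,12],[2,5],[10,0]]
[[0,12],[3,5],[10,0]]
[[0,12],[3,5],[6,15],[8,5],[10,0]]
[[0,12],[3,5],[6,15],[8,5],[10,0]]
[[0,12],[3,6],[6,15],[8,5],[10,0]]
[[0,12],[3,8],[6,15],[8,5],[10,0]]
[[0,12],[3,8],[6,15],[8,5],[10,0],[28,10],[29,0]]
[[0,12],[3,8],[6,15],[8,18],[20,0],[28,10],[29,0]]
[[0,12],[3,8],[6,15],[8,18],[20,0],[28,10],[29,0],[30,15],[43,0]]
[[0,12],[3,8],[6,15],[8,18],[20,0],[28,10],[29,0],[30,15],[43,0]]
[[0,12],[3,8],[6,15],[8,18],[20,0],[28,10],[29,0],[30,15],[43,9],[45,0]]
[[0,12],[3,8],[6,15],[8,18],[20,12],[21,0],[28,10],[29,0],[30,15],[43,9],[45,0]]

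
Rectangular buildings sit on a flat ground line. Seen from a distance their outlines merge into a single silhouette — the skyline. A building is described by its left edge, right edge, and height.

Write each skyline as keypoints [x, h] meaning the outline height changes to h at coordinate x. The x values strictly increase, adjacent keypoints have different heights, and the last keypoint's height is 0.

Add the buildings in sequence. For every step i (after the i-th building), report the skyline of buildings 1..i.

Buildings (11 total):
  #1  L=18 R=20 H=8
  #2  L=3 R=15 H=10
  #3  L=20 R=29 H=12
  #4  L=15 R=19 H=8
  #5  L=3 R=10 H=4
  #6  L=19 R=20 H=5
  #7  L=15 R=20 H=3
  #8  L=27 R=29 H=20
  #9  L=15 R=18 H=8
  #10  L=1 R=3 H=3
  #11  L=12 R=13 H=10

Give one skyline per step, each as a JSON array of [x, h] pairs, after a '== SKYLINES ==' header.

== SKYLINES ==
[[18,8],[20,0]]
[[3,10],[15,0],[18,8],[20,0]]
[[3,10],[15,0],[18,8],[20,12],[29,0]]
[[3,10],[15,8],[20,12],[29,0]]
[[3,10],[15,8],[20,12],[29,0]]
[[3,10],[15,8],[20,12],[29,0]]
[[3,10],[15,8],[20,12],[29,0]]
[[3,10],[15,8],[20,12],[27,20],[29,0]]
[[3,10],[15,8],[20,12],[27,20],[29,0]]
[[1,3],[3,10],[15,8],[20,12],[27,20],[29,0]]
[[1,3],[3,10],[15,8],[20,12],[27,20],[29,0]]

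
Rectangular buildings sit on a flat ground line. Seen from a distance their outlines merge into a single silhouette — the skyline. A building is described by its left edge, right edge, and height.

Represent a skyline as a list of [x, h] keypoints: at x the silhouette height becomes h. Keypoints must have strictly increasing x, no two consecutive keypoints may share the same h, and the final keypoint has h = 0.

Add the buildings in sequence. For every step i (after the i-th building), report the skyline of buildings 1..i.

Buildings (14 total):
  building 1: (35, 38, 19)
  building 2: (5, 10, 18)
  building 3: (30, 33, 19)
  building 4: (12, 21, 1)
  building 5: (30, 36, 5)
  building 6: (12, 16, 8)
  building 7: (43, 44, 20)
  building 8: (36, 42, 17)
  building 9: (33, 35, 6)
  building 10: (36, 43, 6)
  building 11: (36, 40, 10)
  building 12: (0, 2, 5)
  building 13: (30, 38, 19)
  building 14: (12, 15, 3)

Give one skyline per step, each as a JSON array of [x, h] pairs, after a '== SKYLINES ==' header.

== SKYLINES ==
[[35,19],[38,0]]
[[5,18],[10,0],[35,19],[38,0]]
[[5,18],[10,0],[30,19],[33,0],[35,19],[38,0]]
[[5,18],[10,0],[12,1],[21,0],[30,19],[33,0],[35,19],[38,0]]
[[5,18],[10,0],[12,1],[21,0],[30,19],[33,5],[35,19],[38,0]]
[[5,18],[10,0],[12,8],[16,1],[21,0],[30,19],[33,5],[35,19],[38,0]]
[[5,18],[10,0],[12,8],[16,1],[21,0],[30,19],[33,5],[35,19],[38,0],[43,20],[44,0]]
[[5,18],[10,0],[12,8],[16,1],[21,0],[30,19],[33,5],[35,19],[38,17],[42,0],[43,20],[44,0]]
[[5,18],[10,0],[12,8],[16,1],[21,0],[30,19],[33,6],[35,19],[38,17],[42,0],[43,20],[44,0]]
[[5,18],[10,0],[12,8],[16,1],[21,0],[30,19],[33,6],[35,19],[38,17],[42,6],[43,20],[44,0]]
[[5,18],[10,0],[12,8],[16,1],[21,0],[30,19],[33,6],[35,19],[38,17],[42,6],[43,20],[44,0]]
[[0,5],[2,0],[5,18],[10,0],[12,8],[16,1],[21,0],[30,19],[33,6],[35,19],[38,17],[42,6],[43,20],[44,0]]
[[0,5],[2,0],[5,18],[10,0],[12,8],[16,1],[21,0],[30,19],[38,17],[42,6],[43,20],[44,0]]
[[0,5],[2,0],[5,18],[10,0],[12,8],[16,1],[21,0],[30,19],[38,17],[42,6],[43,20],[44,0]]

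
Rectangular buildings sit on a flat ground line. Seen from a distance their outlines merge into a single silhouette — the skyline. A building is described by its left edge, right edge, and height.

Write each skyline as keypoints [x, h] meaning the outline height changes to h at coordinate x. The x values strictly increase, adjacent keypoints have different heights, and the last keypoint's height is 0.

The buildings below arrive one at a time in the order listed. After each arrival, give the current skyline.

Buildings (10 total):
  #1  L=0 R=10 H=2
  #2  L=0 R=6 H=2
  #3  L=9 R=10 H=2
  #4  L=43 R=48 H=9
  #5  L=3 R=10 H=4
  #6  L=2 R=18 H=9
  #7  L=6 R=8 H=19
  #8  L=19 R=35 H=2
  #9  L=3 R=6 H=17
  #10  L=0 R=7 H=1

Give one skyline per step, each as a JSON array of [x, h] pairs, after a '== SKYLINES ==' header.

== SKYLINES ==
[[0,2],[10,0]]
[[0,2],[10,0]]
[[0,2],[10,0]]
[[0,2],[10,0],[43,9],[48,0]]
[[0,2],[3,4],[10,0],[43,9],[48,0]]
[[0,2],[2,9],[18,0],[43,9],[48,0]]
[[0,2],[2,9],[6,19],[8,9],[18,0],[43,9],[48,0]]
[[0,2],[2,9],[6,19],[8,9],[18,0],[19,2],[35,0],[43,9],[48,0]]
[[0,2],[2,9],[3,17],[6,19],[8,9],[18,0],[19,2],[35,0],[43,9],[48,0]]
[[0,2],[2,9],[3,17],[6,19],[8,9],[18,0],[19,2],[35,0],[43,9],[48,0]]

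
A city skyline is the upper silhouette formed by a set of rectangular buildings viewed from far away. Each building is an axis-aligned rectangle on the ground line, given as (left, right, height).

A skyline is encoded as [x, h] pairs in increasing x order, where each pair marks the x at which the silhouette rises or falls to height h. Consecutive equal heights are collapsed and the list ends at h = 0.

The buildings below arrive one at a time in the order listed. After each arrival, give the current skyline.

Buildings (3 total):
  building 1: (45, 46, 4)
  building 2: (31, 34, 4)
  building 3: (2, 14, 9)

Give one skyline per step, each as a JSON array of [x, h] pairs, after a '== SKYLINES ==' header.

== SKYLINES ==
[[45,4],[46,0]]
[[31,4],[34,0],[45,4],[46,0]]
[[2,9],[14,0],[31,4],[34,0],[45,4],[46,0]]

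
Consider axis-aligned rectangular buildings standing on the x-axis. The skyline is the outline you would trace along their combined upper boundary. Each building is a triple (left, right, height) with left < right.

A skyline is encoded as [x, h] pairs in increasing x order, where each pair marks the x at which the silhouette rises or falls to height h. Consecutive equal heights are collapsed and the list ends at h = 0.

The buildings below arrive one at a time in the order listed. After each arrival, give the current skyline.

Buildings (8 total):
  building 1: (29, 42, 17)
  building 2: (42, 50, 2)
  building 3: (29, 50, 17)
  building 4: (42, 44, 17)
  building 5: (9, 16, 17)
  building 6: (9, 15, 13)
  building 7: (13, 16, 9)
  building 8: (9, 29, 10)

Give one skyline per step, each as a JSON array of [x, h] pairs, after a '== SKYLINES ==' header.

== SKYLINES ==
[[29,17],[42,0]]
[[29,17],[42,2],[50,0]]
[[29,17],[50,0]]
[[29,17],[50,0]]
[[9,17],[16,0],[29,17],[50,0]]
[[9,17],[16,0],[29,17],[50,0]]
[[9,17],[16,0],[29,17],[50,0]]
[[9,17],[16,10],[29,17],[50,0]]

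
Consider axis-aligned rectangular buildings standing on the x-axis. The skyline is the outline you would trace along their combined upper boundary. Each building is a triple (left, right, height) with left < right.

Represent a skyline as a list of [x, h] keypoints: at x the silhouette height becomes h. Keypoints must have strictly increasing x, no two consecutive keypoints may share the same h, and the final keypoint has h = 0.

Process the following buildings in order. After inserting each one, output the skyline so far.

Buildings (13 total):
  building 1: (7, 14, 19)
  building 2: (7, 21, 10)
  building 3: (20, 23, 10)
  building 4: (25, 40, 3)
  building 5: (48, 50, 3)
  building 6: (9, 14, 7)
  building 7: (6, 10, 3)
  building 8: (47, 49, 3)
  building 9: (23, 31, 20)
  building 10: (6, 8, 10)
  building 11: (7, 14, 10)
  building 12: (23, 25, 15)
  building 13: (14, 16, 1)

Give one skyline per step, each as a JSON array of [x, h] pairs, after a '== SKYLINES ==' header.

== SKYLINES ==
[[7,19],[14,0]]
[[7,19],[14,10],[21,0]]
[[7,19],[14,10],[23,0]]
[[7,19],[14,10],[23,0],[25,3],[40,0]]
[[7,19],[14,10],[23,0],[25,3],[40,0],[48,3],[50,0]]
[[7,19],[14,10],[23,0],[25,3],[40,0],[48,3],[50,0]]
[[6,3],[7,19],[14,10],[23,0],[25,3],[40,0],[48,3],[50,0]]
[[6,3],[7,19],[14,10],[23,0],[25,3],[40,0],[47,3],[50,0]]
[[6,3],[7,19],[14,10],[23,20],[31,3],[40,0],[47,3],[50,0]]
[[6,10],[7,19],[14,10],[23,20],[31,3],[40,0],[47,3],[50,0]]
[[6,10],[7,19],[14,10],[23,20],[31,3],[40,0],[47,3],[50,0]]
[[6,10],[7,19],[14,10],[23,20],[31,3],[40,0],[47,3],[50,0]]
[[6,10],[7,19],[14,10],[23,20],[31,3],[40,0],[47,3],[50,0]]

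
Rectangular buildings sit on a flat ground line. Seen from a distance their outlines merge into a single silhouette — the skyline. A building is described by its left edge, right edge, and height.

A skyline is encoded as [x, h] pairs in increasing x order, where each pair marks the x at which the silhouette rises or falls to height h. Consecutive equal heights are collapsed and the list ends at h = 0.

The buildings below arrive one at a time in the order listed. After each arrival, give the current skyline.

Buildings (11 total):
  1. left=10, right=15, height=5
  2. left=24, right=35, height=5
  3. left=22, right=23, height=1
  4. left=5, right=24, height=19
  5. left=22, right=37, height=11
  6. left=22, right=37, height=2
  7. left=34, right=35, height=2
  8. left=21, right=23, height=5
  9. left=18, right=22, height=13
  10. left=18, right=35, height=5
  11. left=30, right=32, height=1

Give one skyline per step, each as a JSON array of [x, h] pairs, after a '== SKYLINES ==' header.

== SKYLINES ==
[[10,5],[15,0]]
[[10,5],[15,0],[24,5],[35,0]]
[[10,5],[15,0],[22,1],[23,0],[24,5],[35,0]]
[[5,19],[24,5],[35,0]]
[[5,19],[24,11],[37,0]]
[[5,19],[24,11],[37,0]]
[[5,19],[24,11],[37,0]]
[[5,19],[24,11],[37,0]]
[[5,19],[24,11],[37,0]]
[[5,19],[24,11],[37,0]]
[[5,19],[24,11],[37,0]]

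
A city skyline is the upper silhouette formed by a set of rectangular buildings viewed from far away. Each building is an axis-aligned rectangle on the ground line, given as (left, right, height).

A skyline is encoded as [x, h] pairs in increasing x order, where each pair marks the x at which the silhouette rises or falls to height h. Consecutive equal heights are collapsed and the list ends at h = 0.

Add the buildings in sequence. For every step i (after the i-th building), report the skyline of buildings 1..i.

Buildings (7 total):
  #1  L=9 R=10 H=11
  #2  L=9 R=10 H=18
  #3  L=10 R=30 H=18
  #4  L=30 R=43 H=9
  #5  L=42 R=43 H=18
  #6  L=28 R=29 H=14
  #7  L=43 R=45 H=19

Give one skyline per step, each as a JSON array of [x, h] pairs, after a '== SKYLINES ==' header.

== SKYLINES ==
[[9,11],[10,0]]
[[9,18],[10,0]]
[[9,18],[30,0]]
[[9,18],[30,9],[43,0]]
[[9,18],[30,9],[42,18],[43,0]]
[[9,18],[30,9],[42,18],[43,0]]
[[9,18],[30,9],[42,18],[43,19],[45,0]]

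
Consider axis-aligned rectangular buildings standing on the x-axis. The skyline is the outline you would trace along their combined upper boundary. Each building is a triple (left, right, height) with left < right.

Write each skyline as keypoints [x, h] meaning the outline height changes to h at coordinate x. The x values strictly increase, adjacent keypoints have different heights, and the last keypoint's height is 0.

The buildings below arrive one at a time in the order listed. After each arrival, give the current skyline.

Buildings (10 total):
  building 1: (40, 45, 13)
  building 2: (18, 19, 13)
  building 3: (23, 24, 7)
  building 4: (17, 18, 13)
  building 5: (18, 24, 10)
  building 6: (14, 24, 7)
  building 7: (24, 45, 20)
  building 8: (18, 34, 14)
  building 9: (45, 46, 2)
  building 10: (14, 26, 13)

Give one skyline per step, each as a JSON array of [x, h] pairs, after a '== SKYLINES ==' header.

== SKYLINES ==
[[40,13],[45,0]]
[[18,13],[19,0],[40,13],[45,0]]
[[18,13],[19,0],[23,7],[24,0],[40,13],[45,0]]
[[17,13],[19,0],[23,7],[24,0],[40,13],[45,0]]
[[17,13],[19,10],[24,0],[40,13],[45,0]]
[[14,7],[17,13],[19,10],[24,0],[40,13],[45,0]]
[[14,7],[17,13],[19,10],[24,20],[45,0]]
[[14,7],[17,13],[18,14],[24,20],[45,0]]
[[14,7],[17,13],[18,14],[24,20],[45,2],[46,0]]
[[14,13],[18,14],[24,20],[45,2],[46,0]]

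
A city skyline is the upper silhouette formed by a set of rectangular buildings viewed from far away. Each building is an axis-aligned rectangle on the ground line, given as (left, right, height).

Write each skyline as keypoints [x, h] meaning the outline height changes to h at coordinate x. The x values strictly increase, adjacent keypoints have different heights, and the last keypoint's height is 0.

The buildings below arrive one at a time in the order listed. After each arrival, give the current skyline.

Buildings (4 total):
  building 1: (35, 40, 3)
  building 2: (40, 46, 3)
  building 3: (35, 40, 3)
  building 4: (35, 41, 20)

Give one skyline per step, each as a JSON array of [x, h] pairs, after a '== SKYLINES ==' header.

== SKYLINES ==
[[35,3],[40,0]]
[[35,3],[46,0]]
[[35,3],[46,0]]
[[35,20],[41,3],[46,0]]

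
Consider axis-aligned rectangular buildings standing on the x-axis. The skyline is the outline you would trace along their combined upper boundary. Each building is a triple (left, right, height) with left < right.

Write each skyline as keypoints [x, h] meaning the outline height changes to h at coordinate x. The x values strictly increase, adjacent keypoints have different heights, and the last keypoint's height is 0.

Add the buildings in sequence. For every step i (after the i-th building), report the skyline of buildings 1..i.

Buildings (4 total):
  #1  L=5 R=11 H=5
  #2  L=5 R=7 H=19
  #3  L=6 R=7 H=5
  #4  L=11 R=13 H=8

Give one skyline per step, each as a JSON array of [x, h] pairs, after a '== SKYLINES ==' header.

== SKYLINES ==
[[5,5],[11,0]]
[[5,19],[7,5],[11,0]]
[[5,19],[7,5],[11,0]]
[[5,19],[7,5],[11,8],[13,0]]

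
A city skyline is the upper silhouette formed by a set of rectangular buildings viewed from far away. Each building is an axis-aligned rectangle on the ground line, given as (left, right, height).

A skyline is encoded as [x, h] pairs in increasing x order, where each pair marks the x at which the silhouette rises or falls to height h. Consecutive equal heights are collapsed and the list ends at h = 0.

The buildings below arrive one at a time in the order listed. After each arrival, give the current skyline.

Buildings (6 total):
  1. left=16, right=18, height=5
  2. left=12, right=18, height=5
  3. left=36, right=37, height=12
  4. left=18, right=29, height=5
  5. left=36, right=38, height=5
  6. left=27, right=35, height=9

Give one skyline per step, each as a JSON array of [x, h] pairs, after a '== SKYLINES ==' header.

== SKYLINES ==
[[16,5],[18,0]]
[[12,5],[18,0]]
[[12,5],[18,0],[36,12],[37,0]]
[[12,5],[29,0],[36,12],[37,0]]
[[12,5],[29,0],[36,12],[37,5],[38,0]]
[[12,5],[27,9],[35,0],[36,12],[37,5],[38,0]]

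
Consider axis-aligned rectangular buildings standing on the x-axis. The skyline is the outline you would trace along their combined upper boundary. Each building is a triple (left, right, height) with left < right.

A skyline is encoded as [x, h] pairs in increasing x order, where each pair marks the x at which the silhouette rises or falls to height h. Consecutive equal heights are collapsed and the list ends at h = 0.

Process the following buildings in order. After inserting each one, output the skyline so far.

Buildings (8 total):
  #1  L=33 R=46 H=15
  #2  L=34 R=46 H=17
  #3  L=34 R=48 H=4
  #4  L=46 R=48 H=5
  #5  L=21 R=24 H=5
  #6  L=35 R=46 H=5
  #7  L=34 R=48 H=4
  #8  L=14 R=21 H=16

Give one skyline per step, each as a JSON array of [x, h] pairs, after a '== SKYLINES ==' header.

== SKYLINES ==
[[33,15],[46,0]]
[[33,15],[34,17],[46,0]]
[[33,15],[34,17],[46,4],[48,0]]
[[33,15],[34,17],[46,5],[48,0]]
[[21,5],[24,0],[33,15],[34,17],[46,5],[48,0]]
[[21,5],[24,0],[33,15],[34,17],[46,5],[48,0]]
[[21,5],[24,0],[33,15],[34,17],[46,5],[48,0]]
[[14,16],[21,5],[24,0],[33,15],[34,17],[46,5],[48,0]]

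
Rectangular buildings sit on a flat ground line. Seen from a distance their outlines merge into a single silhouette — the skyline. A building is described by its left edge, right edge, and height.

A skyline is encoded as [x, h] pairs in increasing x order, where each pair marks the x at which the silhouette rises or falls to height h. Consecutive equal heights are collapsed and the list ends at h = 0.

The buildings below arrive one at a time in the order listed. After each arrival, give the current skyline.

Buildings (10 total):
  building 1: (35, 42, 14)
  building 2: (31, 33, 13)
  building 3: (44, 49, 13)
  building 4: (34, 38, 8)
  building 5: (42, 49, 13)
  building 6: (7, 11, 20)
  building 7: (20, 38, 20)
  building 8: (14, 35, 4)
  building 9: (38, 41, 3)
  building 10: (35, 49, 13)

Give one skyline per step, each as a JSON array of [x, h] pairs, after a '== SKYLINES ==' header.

== SKYLINES ==
[[35,14],[42,0]]
[[31,13],[33,0],[35,14],[42,0]]
[[31,13],[33,0],[35,14],[42,0],[44,13],[49,0]]
[[31,13],[33,0],[34,8],[35,14],[42,0],[44,13],[49,0]]
[[31,13],[33,0],[34,8],[35,14],[42,13],[49,0]]
[[7,20],[11,0],[31,13],[33,0],[34,8],[35,14],[42,13],[49,0]]
[[7,20],[11,0],[20,20],[38,14],[42,13],[49,0]]
[[7,20],[11,0],[14,4],[20,20],[38,14],[42,13],[49,0]]
[[7,20],[11,0],[14,4],[20,20],[38,14],[42,13],[49,0]]
[[7,20],[11,0],[14,4],[20,20],[38,14],[42,13],[49,0]]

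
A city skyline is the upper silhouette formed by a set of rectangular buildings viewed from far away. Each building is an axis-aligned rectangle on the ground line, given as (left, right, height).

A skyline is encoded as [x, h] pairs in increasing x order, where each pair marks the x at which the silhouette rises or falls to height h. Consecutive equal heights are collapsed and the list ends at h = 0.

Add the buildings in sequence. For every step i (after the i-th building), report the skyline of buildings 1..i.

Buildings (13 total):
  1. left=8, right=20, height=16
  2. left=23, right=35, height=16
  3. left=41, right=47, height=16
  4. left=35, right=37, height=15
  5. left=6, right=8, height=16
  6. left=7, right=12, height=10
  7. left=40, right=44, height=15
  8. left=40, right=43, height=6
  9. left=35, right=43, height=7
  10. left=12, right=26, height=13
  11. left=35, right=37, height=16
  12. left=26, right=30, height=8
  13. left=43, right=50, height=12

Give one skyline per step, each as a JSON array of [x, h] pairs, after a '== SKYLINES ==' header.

== SKYLINES ==
[[8,16],[20,0]]
[[8,16],[20,0],[23,16],[35,0]]
[[8,16],[20,0],[23,16],[35,0],[41,16],[47,0]]
[[8,16],[20,0],[23,16],[35,15],[37,0],[41,16],[47,0]]
[[6,16],[20,0],[23,16],[35,15],[37,0],[41,16],[47,0]]
[[6,16],[20,0],[23,16],[35,15],[37,0],[41,16],[47,0]]
[[6,16],[20,0],[23,16],[35,15],[37,0],[40,15],[41,16],[47,0]]
[[6,16],[20,0],[23,16],[35,15],[37,0],[40,15],[41,16],[47,0]]
[[6,16],[20,0],[23,16],[35,15],[37,7],[40,15],[41,16],[47,0]]
[[6,16],[20,13],[23,16],[35,15],[37,7],[40,15],[41,16],[47,0]]
[[6,16],[20,13],[23,16],[37,7],[40,15],[41,16],[47,0]]
[[6,16],[20,13],[23,16],[37,7],[40,15],[41,16],[47,0]]
[[6,16],[20,13],[23,16],[37,7],[40,15],[41,16],[47,12],[50,0]]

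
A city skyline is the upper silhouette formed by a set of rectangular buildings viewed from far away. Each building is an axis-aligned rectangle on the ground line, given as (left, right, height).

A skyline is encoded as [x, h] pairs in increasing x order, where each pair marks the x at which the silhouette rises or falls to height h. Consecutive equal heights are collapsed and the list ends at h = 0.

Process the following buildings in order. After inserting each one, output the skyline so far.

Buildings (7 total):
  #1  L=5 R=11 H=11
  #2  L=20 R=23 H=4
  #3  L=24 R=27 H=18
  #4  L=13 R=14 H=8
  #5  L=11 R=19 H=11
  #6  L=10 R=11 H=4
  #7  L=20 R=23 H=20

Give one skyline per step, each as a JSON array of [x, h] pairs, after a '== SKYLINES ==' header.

== SKYLINES ==
[[5,11],[11,0]]
[[5,11],[11,0],[20,4],[23,0]]
[[5,11],[11,0],[20,4],[23,0],[24,18],[27,0]]
[[5,11],[11,0],[13,8],[14,0],[20,4],[23,0],[24,18],[27,0]]
[[5,11],[19,0],[20,4],[23,0],[24,18],[27,0]]
[[5,11],[19,0],[20,4],[23,0],[24,18],[27,0]]
[[5,11],[19,0],[20,20],[23,0],[24,18],[27,0]]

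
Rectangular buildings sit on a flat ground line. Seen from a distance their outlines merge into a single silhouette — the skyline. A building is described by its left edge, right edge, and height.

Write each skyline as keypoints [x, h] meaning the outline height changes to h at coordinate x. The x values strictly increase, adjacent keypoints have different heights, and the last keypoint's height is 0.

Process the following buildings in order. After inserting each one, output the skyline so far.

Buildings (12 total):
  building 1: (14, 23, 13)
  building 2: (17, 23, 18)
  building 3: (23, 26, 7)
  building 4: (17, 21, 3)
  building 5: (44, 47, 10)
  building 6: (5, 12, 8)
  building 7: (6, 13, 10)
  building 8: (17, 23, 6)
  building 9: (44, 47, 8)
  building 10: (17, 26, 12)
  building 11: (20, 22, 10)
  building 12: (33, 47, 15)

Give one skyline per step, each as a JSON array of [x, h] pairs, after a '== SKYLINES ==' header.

== SKYLINES ==
[[14,13],[23,0]]
[[14,13],[17,18],[23,0]]
[[14,13],[17,18],[23,7],[26,0]]
[[14,13],[17,18],[23,7],[26,0]]
[[14,13],[17,18],[23,7],[26,0],[44,10],[47,0]]
[[5,8],[12,0],[14,13],[17,18],[23,7],[26,0],[44,10],[47,0]]
[[5,8],[6,10],[13,0],[14,13],[17,18],[23,7],[26,0],[44,10],[47,0]]
[[5,8],[6,10],[13,0],[14,13],[17,18],[23,7],[26,0],[44,10],[47,0]]
[[5,8],[6,10],[13,0],[14,13],[17,18],[23,7],[26,0],[44,10],[47,0]]
[[5,8],[6,10],[13,0],[14,13],[17,18],[23,12],[26,0],[44,10],[47,0]]
[[5,8],[6,10],[13,0],[14,13],[17,18],[23,12],[26,0],[44,10],[47,0]]
[[5,8],[6,10],[13,0],[14,13],[17,18],[23,12],[26,0],[33,15],[47,0]]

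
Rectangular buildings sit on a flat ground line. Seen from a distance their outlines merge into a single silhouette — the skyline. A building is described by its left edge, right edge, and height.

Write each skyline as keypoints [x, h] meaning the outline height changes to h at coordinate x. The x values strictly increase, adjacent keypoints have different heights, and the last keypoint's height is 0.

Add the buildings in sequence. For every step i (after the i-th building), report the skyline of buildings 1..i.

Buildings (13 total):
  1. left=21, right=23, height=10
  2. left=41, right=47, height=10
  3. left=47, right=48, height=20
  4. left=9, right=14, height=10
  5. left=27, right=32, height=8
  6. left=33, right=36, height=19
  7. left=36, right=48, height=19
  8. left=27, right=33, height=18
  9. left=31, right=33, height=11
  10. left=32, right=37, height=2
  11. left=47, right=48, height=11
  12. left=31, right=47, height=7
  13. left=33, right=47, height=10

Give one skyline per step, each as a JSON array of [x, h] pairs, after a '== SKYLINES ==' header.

== SKYLINES ==
[[21,10],[23,0]]
[[21,10],[23,0],[41,10],[47,0]]
[[21,10],[23,0],[41,10],[47,20],[48,0]]
[[9,10],[14,0],[21,10],[23,0],[41,10],[47,20],[48,0]]
[[9,10],[14,0],[21,10],[23,0],[27,8],[32,0],[41,10],[47,20],[48,0]]
[[9,10],[14,0],[21,10],[23,0],[27,8],[32,0],[33,19],[36,0],[41,10],[47,20],[48,0]]
[[9,10],[14,0],[21,10],[23,0],[27,8],[32,0],[33,19],[47,20],[48,0]]
[[9,10],[14,0],[21,10],[23,0],[27,18],[33,19],[47,20],[48,0]]
[[9,10],[14,0],[21,10],[23,0],[27,18],[33,19],[47,20],[48,0]]
[[9,10],[14,0],[21,10],[23,0],[27,18],[33,19],[47,20],[48,0]]
[[9,10],[14,0],[21,10],[23,0],[27,18],[33,19],[47,20],[48,0]]
[[9,10],[14,0],[21,10],[23,0],[27,18],[33,19],[47,20],[48,0]]
[[9,10],[14,0],[21,10],[23,0],[27,18],[33,19],[47,20],[48,0]]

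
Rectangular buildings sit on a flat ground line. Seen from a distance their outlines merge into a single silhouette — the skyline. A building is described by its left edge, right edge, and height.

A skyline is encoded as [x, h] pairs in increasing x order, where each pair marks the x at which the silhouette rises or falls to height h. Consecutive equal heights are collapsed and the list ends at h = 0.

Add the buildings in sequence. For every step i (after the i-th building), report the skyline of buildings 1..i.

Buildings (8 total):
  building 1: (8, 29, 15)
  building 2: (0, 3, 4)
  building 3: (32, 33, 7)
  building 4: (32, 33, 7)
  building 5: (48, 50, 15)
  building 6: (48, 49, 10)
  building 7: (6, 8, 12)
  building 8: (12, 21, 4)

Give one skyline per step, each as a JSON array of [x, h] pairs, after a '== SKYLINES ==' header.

== SKYLINES ==
[[8,15],[29,0]]
[[0,4],[3,0],[8,15],[29,0]]
[[0,4],[3,0],[8,15],[29,0],[32,7],[33,0]]
[[0,4],[3,0],[8,15],[29,0],[32,7],[33,0]]
[[0,4],[3,0],[8,15],[29,0],[32,7],[33,0],[48,15],[50,0]]
[[0,4],[3,0],[8,15],[29,0],[32,7],[33,0],[48,15],[50,0]]
[[0,4],[3,0],[6,12],[8,15],[29,0],[32,7],[33,0],[48,15],[50,0]]
[[0,4],[3,0],[6,12],[8,15],[29,0],[32,7],[33,0],[48,15],[50,0]]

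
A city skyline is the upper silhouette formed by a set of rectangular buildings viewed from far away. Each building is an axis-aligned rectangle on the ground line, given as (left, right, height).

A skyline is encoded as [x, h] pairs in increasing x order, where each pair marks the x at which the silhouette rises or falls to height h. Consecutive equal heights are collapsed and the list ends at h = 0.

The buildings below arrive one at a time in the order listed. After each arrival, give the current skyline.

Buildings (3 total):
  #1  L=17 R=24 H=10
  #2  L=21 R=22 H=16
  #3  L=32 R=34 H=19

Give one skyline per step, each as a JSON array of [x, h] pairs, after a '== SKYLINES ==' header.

== SKYLINES ==
[[17,10],[24,0]]
[[17,10],[21,16],[22,10],[24,0]]
[[17,10],[21,16],[22,10],[24,0],[32,19],[34,0]]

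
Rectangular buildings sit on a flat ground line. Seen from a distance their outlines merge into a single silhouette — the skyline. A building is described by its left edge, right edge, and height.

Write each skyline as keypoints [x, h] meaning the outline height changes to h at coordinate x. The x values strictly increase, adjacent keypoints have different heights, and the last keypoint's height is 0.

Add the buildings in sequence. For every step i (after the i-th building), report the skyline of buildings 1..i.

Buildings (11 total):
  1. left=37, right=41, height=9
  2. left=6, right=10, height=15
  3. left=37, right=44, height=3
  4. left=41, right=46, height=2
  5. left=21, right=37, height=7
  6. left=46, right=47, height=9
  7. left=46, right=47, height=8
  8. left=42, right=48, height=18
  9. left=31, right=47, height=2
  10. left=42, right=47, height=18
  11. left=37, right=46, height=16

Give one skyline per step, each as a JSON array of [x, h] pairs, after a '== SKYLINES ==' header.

== SKYLINES ==
[[37,9],[41,0]]
[[6,15],[10,0],[37,9],[41,0]]
[[6,15],[10,0],[37,9],[41,3],[44,0]]
[[6,15],[10,0],[37,9],[41,3],[44,2],[46,0]]
[[6,15],[10,0],[21,7],[37,9],[41,3],[44,2],[46,0]]
[[6,15],[10,0],[21,7],[37,9],[41,3],[44,2],[46,9],[47,0]]
[[6,15],[10,0],[21,7],[37,9],[41,3],[44,2],[46,9],[47,0]]
[[6,15],[10,0],[21,7],[37,9],[41,3],[42,18],[48,0]]
[[6,15],[10,0],[21,7],[37,9],[41,3],[42,18],[48,0]]
[[6,15],[10,0],[21,7],[37,9],[41,3],[42,18],[48,0]]
[[6,15],[10,0],[21,7],[37,16],[42,18],[48,0]]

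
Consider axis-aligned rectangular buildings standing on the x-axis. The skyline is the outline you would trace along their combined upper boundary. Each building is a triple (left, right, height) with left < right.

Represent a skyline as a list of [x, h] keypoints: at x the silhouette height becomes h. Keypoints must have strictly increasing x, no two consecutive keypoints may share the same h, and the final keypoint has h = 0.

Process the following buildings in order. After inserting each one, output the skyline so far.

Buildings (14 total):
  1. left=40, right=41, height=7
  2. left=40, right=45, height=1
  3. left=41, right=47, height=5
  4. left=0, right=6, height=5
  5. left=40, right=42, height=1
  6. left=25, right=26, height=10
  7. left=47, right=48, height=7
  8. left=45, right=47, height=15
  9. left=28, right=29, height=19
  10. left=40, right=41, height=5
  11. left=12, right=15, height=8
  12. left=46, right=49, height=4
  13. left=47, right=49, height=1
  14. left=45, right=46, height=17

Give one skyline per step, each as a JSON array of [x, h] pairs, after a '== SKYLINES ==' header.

== SKYLINES ==
[[40,7],[41,0]]
[[40,7],[41,1],[45,0]]
[[40,7],[41,5],[47,0]]
[[0,5],[6,0],[40,7],[41,5],[47,0]]
[[0,5],[6,0],[40,7],[41,5],[47,0]]
[[0,5],[6,0],[25,10],[26,0],[40,7],[41,5],[47,0]]
[[0,5],[6,0],[25,10],[26,0],[40,7],[41,5],[47,7],[48,0]]
[[0,5],[6,0],[25,10],[26,0],[40,7],[41,5],[45,15],[47,7],[48,0]]
[[0,5],[6,0],[25,10],[26,0],[28,19],[29,0],[40,7],[41,5],[45,15],[47,7],[48,0]]
[[0,5],[6,0],[25,10],[26,0],[28,19],[29,0],[40,7],[41,5],[45,15],[47,7],[48,0]]
[[0,5],[6,0],[12,8],[15,0],[25,10],[26,0],[28,19],[29,0],[40,7],[41,5],[45,15],[47,7],[48,0]]
[[0,5],[6,0],[12,8],[15,0],[25,10],[26,0],[28,19],[29,0],[40,7],[41,5],[45,15],[47,7],[48,4],[49,0]]
[[0,5],[6,0],[12,8],[15,0],[25,10],[26,0],[28,19],[29,0],[40,7],[41,5],[45,15],[47,7],[48,4],[49,0]]
[[0,5],[6,0],[12,8],[15,0],[25,10],[26,0],[28,19],[29,0],[40,7],[41,5],[45,17],[46,15],[47,7],[48,4],[49,0]]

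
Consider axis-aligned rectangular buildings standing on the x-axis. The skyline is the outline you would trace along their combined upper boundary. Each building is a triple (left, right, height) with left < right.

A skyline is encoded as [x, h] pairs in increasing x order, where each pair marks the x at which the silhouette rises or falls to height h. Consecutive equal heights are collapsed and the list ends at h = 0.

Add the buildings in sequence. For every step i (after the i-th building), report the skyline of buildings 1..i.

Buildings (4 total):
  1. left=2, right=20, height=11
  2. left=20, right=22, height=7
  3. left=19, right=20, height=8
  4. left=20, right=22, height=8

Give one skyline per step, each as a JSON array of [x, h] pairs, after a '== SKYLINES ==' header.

== SKYLINES ==
[[2,11],[20,0]]
[[2,11],[20,7],[22,0]]
[[2,11],[20,7],[22,0]]
[[2,11],[20,8],[22,0]]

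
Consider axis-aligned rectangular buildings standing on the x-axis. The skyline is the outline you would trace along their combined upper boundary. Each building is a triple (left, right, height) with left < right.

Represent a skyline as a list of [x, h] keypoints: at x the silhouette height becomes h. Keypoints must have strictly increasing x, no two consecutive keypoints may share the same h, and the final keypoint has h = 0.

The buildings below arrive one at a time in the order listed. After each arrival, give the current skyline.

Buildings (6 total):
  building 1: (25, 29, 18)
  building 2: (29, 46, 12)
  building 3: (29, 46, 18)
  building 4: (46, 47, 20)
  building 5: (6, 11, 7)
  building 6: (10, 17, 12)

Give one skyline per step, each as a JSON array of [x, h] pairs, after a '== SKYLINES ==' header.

== SKYLINES ==
[[25,18],[29,0]]
[[25,18],[29,12],[46,0]]
[[25,18],[46,0]]
[[25,18],[46,20],[47,0]]
[[6,7],[11,0],[25,18],[46,20],[47,0]]
[[6,7],[10,12],[17,0],[25,18],[46,20],[47,0]]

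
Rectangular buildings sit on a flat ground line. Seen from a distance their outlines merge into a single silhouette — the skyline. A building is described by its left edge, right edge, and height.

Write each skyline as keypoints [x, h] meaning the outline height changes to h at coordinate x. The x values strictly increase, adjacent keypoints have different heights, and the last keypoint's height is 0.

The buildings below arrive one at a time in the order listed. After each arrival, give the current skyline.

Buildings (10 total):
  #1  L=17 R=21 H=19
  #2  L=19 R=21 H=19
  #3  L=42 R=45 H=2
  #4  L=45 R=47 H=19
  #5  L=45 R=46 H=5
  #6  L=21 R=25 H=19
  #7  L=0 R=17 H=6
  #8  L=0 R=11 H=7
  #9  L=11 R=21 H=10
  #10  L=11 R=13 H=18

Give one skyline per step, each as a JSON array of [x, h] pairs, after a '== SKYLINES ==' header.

== SKYLINES ==
[[17,19],[21,0]]
[[17,19],[21,0]]
[[17,19],[21,0],[42,2],[45,0]]
[[17,19],[21,0],[42,2],[45,19],[47,0]]
[[17,19],[21,0],[42,2],[45,19],[47,0]]
[[17,19],[25,0],[42,2],[45,19],[47,0]]
[[0,6],[17,19],[25,0],[42,2],[45,19],[47,0]]
[[0,7],[11,6],[17,19],[25,0],[42,2],[45,19],[47,0]]
[[0,7],[11,10],[17,19],[25,0],[42,2],[45,19],[47,0]]
[[0,7],[11,18],[13,10],[17,19],[25,0],[42,2],[45,19],[47,0]]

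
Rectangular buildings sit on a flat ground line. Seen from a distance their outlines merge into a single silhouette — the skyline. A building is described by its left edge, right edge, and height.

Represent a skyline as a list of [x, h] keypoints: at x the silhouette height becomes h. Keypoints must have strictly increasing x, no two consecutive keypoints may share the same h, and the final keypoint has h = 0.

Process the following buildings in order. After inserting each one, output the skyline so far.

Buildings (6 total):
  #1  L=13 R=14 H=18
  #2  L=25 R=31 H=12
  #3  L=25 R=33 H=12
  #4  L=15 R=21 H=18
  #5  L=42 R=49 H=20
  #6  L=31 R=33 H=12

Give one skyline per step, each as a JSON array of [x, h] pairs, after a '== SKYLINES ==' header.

== SKYLINES ==
[[13,18],[14,0]]
[[13,18],[14,0],[25,12],[31,0]]
[[13,18],[14,0],[25,12],[33,0]]
[[13,18],[14,0],[15,18],[21,0],[25,12],[33,0]]
[[13,18],[14,0],[15,18],[21,0],[25,12],[33,0],[42,20],[49,0]]
[[13,18],[14,0],[15,18],[21,0],[25,12],[33,0],[42,20],[49,0]]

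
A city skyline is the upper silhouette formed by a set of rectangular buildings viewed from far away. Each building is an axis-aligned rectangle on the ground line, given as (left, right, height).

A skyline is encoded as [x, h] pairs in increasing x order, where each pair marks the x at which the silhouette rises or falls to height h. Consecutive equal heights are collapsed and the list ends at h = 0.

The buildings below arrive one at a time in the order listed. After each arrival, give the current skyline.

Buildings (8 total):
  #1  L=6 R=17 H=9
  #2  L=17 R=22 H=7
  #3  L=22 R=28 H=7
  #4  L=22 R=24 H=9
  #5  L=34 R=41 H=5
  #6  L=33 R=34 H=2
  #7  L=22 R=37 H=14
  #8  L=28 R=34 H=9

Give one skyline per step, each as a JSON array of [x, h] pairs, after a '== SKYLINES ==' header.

== SKYLINES ==
[[6,9],[17,0]]
[[6,9],[17,7],[22,0]]
[[6,9],[17,7],[28,0]]
[[6,9],[17,7],[22,9],[24,7],[28,0]]
[[6,9],[17,7],[22,9],[24,7],[28,0],[34,5],[41,0]]
[[6,9],[17,7],[22,9],[24,7],[28,0],[33,2],[34,5],[41,0]]
[[6,9],[17,7],[22,14],[37,5],[41,0]]
[[6,9],[17,7],[22,14],[37,5],[41,0]]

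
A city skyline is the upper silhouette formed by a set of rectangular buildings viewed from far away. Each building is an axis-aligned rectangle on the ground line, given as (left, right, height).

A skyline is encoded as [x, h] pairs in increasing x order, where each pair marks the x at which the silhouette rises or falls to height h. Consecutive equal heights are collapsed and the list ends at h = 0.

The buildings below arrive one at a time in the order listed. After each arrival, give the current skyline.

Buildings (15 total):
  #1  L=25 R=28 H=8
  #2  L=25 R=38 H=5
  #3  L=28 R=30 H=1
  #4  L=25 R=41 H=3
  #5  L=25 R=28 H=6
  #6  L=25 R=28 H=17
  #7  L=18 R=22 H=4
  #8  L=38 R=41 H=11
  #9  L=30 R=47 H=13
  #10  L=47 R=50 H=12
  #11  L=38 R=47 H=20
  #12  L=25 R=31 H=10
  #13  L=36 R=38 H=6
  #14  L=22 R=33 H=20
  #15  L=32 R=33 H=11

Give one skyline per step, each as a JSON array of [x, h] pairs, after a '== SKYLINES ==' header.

== SKYLINES ==
[[25,8],[28,0]]
[[25,8],[28,5],[38,0]]
[[25,8],[28,5],[38,0]]
[[25,8],[28,5],[38,3],[41,0]]
[[25,8],[28,5],[38,3],[41,0]]
[[25,17],[28,5],[38,3],[41,0]]
[[18,4],[22,0],[25,17],[28,5],[38,3],[41,0]]
[[18,4],[22,0],[25,17],[28,5],[38,11],[41,0]]
[[18,4],[22,0],[25,17],[28,5],[30,13],[47,0]]
[[18,4],[22,0],[25,17],[28,5],[30,13],[47,12],[50,0]]
[[18,4],[22,0],[25,17],[28,5],[30,13],[38,20],[47,12],[50,0]]
[[18,4],[22,0],[25,17],[28,10],[30,13],[38,20],[47,12],[50,0]]
[[18,4],[22,0],[25,17],[28,10],[30,13],[38,20],[47,12],[50,0]]
[[18,4],[22,20],[33,13],[38,20],[47,12],[50,0]]
[[18,4],[22,20],[33,13],[38,20],[47,12],[50,0]]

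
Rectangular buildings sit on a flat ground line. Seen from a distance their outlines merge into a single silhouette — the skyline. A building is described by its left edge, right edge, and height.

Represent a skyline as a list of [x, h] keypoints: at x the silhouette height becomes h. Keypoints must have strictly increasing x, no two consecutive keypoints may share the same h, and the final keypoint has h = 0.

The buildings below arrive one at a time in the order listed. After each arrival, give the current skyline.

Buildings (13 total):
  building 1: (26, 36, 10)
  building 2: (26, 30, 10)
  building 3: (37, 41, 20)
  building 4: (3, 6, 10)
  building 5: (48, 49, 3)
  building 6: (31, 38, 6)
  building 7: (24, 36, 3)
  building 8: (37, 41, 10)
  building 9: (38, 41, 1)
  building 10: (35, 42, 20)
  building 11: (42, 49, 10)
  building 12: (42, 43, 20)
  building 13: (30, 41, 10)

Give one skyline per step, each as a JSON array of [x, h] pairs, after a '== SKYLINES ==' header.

== SKYLINES ==
[[26,10],[36,0]]
[[26,10],[36,0]]
[[26,10],[36,0],[37,20],[41,0]]
[[3,10],[6,0],[26,10],[36,0],[37,20],[41,0]]
[[3,10],[6,0],[26,10],[36,0],[37,20],[41,0],[48,3],[49,0]]
[[3,10],[6,0],[26,10],[36,6],[37,20],[41,0],[48,3],[49,0]]
[[3,10],[6,0],[24,3],[26,10],[36,6],[37,20],[41,0],[48,3],[49,0]]
[[3,10],[6,0],[24,3],[26,10],[36,6],[37,20],[41,0],[48,3],[49,0]]
[[3,10],[6,0],[24,3],[26,10],[36,6],[37,20],[41,0],[48,3],[49,0]]
[[3,10],[6,0],[24,3],[26,10],[35,20],[42,0],[48,3],[49,0]]
[[3,10],[6,0],[24,3],[26,10],[35,20],[42,10],[49,0]]
[[3,10],[6,0],[24,3],[26,10],[35,20],[43,10],[49,0]]
[[3,10],[6,0],[24,3],[26,10],[35,20],[43,10],[49,0]]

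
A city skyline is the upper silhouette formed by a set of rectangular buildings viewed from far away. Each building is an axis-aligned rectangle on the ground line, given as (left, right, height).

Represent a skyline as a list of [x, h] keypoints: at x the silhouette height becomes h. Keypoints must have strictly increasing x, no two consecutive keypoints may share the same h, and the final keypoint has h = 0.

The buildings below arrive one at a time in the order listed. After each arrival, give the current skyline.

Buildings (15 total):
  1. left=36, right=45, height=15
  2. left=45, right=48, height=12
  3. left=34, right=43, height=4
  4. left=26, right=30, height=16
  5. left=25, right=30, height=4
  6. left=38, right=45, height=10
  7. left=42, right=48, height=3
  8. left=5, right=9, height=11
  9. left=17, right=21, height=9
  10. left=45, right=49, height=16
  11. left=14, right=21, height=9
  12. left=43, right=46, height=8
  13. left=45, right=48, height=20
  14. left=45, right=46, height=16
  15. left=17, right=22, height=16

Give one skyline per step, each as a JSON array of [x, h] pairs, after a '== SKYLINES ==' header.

== SKYLINES ==
[[36,15],[45,0]]
[[36,15],[45,12],[48,0]]
[[34,4],[36,15],[45,12],[48,0]]
[[26,16],[30,0],[34,4],[36,15],[45,12],[48,0]]
[[25,4],[26,16],[30,0],[34,4],[36,15],[45,12],[48,0]]
[[25,4],[26,16],[30,0],[34,4],[36,15],[45,12],[48,0]]
[[25,4],[26,16],[30,0],[34,4],[36,15],[45,12],[48,0]]
[[5,11],[9,0],[25,4],[26,16],[30,0],[34,4],[36,15],[45,12],[48,0]]
[[5,11],[9,0],[17,9],[21,0],[25,4],[26,16],[30,0],[34,4],[36,15],[45,12],[48,0]]
[[5,11],[9,0],[17,9],[21,0],[25,4],[26,16],[30,0],[34,4],[36,15],[45,16],[49,0]]
[[5,11],[9,0],[14,9],[21,0],[25,4],[26,16],[30,0],[34,4],[36,15],[45,16],[49,0]]
[[5,11],[9,0],[14,9],[21,0],[25,4],[26,16],[30,0],[34,4],[36,15],[45,16],[49,0]]
[[5,11],[9,0],[14,9],[21,0],[25,4],[26,16],[30,0],[34,4],[36,15],[45,20],[48,16],[49,0]]
[[5,11],[9,0],[14,9],[21,0],[25,4],[26,16],[30,0],[34,4],[36,15],[45,20],[48,16],[49,0]]
[[5,11],[9,0],[14,9],[17,16],[22,0],[25,4],[26,16],[30,0],[34,4],[36,15],[45,20],[48,16],[49,0]]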